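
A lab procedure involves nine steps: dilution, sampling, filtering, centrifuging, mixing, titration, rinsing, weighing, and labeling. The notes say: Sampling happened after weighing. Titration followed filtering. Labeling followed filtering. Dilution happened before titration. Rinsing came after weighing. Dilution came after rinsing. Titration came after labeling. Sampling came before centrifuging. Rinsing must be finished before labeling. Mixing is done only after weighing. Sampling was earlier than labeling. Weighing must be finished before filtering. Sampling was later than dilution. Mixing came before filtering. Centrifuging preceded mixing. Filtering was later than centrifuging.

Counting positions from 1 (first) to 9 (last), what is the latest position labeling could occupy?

8

Labeling must come before titration — 1 step forced after it.
Everything else can be placed before labeling in some valid order, so labeling can sit as late as position 9 − 1 = 8.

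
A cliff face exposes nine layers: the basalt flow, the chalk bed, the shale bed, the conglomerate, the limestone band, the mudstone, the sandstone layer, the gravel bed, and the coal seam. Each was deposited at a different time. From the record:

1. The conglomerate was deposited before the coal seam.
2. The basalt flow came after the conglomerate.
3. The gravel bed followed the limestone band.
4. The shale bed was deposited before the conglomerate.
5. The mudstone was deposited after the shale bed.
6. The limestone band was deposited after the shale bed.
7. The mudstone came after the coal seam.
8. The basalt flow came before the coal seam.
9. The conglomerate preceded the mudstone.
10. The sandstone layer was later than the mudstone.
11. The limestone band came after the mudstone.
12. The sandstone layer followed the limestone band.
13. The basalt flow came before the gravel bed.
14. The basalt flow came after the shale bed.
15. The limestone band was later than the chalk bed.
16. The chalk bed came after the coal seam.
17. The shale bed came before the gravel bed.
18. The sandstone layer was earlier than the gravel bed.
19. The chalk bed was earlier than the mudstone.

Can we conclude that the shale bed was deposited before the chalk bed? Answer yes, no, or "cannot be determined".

Chain the constraints: the shale bed → the basalt flow → the coal seam → the chalk bed. Each link is directly stated, so the shale bed comes before the chalk bed.

yes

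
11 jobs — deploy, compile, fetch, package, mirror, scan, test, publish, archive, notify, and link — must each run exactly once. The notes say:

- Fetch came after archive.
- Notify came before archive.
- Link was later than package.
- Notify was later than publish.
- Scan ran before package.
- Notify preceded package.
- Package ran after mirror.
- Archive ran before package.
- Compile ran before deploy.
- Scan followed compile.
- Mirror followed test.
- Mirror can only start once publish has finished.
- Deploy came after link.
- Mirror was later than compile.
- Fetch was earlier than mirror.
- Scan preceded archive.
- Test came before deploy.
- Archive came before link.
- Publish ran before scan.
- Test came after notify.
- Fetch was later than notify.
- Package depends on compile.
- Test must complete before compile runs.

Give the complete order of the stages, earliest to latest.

publish, notify, test, compile, scan, archive, fetch, mirror, package, link, deploy

The constraints fix every adjacent pair, so only one ordering works:
publish → notify → test → compile → scan → archive → fetch → mirror → package → link → deploy.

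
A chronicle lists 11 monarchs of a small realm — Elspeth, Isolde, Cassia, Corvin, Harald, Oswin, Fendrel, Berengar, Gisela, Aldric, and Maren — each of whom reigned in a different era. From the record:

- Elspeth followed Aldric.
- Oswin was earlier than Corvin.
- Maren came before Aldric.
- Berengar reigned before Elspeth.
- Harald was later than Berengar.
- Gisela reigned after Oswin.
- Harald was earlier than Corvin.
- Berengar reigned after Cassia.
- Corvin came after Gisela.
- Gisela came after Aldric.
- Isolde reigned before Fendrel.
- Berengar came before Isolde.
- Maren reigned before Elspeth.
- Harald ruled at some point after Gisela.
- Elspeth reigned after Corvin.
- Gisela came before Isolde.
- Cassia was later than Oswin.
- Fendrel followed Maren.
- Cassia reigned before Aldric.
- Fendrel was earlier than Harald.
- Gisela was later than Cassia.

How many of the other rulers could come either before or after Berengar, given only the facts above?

Forced before Berengar: Cassia and Oswin; forced after Berengar: Corvin, Elspeth, Fendrel, Harald, and Isolde.
That leaves Aldric, Gisela, and Maren with no forced order relative to Berengar — 3.

3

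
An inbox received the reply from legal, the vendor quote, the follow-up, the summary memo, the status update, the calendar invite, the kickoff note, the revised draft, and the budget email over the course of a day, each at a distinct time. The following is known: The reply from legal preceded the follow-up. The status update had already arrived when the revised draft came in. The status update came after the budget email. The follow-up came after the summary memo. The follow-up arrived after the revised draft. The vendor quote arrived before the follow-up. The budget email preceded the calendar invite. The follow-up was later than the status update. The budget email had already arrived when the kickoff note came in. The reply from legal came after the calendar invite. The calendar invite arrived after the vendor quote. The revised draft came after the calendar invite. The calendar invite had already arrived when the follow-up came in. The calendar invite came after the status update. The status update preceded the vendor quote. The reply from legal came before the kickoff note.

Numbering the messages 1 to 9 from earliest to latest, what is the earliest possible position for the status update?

The budget email must come before the status update — 1 forced predecessor.
Nothing else is forced ahead of the status update, so its earliest slot is position 1 + 1 = 2.

2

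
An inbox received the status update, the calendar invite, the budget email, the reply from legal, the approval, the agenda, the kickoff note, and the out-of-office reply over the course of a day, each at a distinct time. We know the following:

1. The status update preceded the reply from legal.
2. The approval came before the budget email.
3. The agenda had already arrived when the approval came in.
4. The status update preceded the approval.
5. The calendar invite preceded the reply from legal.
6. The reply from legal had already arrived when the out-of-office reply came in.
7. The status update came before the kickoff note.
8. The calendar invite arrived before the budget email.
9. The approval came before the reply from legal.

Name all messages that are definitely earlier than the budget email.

Directly stated before the budget email: the approval and the calendar invite.
The agenda reaches the budget email via the agenda → the approval → the budget email.
The status update reaches the budget email via the status update → the approval → the budget email.

the agenda, the approval, the calendar invite, the status update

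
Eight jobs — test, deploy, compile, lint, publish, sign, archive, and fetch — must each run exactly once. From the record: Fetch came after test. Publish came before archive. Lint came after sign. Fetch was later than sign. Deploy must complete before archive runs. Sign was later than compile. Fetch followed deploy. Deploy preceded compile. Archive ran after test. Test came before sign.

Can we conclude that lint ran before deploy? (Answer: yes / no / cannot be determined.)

no

Tracing the constraints gives deploy → compile → sign → lint, so deploy must come before lint.
That means lint cannot be before deploy.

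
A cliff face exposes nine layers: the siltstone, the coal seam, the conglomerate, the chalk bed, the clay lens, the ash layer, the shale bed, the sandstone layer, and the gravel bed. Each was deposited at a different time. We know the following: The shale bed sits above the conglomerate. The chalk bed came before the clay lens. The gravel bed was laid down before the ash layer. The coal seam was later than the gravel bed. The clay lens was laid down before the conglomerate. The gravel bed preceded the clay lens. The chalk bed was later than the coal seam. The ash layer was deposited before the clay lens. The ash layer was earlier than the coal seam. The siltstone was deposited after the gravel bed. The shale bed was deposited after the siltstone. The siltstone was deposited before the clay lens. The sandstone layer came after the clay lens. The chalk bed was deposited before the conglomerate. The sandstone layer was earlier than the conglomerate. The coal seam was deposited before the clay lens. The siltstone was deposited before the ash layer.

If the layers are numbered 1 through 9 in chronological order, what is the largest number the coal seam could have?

4

The coal seam must come before the chalk bed, the clay lens, the conglomerate, the sandstone layer, and the shale bed — 5 layers forced after it.
Everything else can be placed before the coal seam in some valid order, so the coal seam can sit as late as position 9 − 5 = 4.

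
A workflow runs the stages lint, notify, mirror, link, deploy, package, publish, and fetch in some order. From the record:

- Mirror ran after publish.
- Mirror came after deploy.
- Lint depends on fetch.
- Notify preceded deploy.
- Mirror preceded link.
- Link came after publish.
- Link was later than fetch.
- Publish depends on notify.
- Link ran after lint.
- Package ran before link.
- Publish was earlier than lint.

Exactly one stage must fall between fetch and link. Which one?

Tracing the constraints gives fetch → lint → link, so lint sits after fetch and before link.
No other stage is forced both after fetch and before link.

lint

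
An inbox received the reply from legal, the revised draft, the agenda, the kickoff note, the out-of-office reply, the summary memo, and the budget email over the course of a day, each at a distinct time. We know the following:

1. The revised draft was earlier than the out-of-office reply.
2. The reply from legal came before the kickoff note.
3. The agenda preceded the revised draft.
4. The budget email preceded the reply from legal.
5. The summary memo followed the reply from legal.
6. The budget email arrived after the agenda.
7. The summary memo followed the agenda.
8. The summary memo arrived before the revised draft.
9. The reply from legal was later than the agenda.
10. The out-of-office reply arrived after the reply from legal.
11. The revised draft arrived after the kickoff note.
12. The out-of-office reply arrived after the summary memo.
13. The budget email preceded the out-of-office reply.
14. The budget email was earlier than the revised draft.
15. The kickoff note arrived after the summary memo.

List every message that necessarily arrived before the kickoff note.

the agenda, the budget email, the reply from legal, the summary memo

Directly stated before the kickoff note: the reply from legal and the summary memo.
The agenda reaches the kickoff note via the agenda → the reply from legal → the kickoff note.
The budget email reaches the kickoff note via the budget email → the reply from legal → the kickoff note.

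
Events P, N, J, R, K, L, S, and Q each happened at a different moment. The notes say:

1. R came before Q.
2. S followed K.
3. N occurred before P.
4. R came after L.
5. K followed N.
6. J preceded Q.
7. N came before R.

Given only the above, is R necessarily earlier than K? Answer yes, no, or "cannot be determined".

cannot be determined

No chain of stated constraints runs from R to K, and none runs from K to R either.
So the relative order of R and K is not fixed by the given facts.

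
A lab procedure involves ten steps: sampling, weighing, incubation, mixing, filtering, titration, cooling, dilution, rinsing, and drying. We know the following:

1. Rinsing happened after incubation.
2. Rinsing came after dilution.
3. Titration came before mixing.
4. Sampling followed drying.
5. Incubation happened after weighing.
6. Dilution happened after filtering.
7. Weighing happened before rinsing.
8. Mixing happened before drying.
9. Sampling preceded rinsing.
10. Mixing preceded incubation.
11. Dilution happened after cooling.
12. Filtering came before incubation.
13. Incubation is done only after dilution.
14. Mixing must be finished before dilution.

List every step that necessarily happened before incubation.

cooling, dilution, filtering, mixing, titration, weighing

Directly stated before incubation: dilution, filtering, mixing, and weighing.
Cooling reaches incubation via cooling → dilution → incubation.
Titration reaches incubation via titration → mixing → incubation.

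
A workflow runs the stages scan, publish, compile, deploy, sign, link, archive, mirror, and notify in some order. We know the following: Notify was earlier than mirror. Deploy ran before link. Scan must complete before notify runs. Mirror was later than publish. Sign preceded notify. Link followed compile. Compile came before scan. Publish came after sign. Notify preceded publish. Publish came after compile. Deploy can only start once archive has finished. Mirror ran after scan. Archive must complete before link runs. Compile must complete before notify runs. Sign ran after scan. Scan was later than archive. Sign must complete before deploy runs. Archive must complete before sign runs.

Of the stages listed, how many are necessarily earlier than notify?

4

Directly stated before notify: compile, scan, and sign.
Archive reaches notify via archive → sign → notify.
No chain forces link (or any of the others) ahead of notify.
That's archive, compile, scan, and sign — 4 in all.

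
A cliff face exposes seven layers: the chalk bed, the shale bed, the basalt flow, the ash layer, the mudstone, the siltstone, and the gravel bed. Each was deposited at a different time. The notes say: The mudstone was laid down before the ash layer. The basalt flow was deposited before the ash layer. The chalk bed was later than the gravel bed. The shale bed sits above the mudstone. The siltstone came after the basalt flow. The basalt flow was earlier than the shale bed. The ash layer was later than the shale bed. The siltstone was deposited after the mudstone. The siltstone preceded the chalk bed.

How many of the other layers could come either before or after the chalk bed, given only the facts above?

2

Forced before the chalk bed: the basalt flow, the gravel bed, the mudstone, and the siltstone.
That leaves the ash layer and the shale bed with no forced order relative to the chalk bed — 2.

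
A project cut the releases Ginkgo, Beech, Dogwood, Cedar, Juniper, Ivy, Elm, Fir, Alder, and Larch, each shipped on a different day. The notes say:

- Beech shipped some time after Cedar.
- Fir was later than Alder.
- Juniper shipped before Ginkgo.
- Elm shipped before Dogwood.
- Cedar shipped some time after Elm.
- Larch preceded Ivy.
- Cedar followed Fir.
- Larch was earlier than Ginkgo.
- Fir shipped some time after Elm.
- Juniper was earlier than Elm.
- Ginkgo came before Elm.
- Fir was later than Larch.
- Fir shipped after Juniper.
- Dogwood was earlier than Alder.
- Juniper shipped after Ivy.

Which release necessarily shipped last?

Beech

Every other release has a chain of constraints placing it before Beech, so Beech is last.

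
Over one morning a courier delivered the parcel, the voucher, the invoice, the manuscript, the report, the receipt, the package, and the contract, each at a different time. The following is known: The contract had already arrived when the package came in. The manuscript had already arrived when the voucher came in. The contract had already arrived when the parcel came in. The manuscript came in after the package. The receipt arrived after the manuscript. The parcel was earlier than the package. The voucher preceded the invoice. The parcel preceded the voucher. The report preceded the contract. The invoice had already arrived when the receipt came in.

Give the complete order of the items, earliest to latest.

The constraints fix every adjacent pair, so only one ordering works:
the report → the contract → the parcel → the package → the manuscript → the voucher → the invoice → the receipt.

the report, the contract, the parcel, the package, the manuscript, the voucher, the invoice, the receipt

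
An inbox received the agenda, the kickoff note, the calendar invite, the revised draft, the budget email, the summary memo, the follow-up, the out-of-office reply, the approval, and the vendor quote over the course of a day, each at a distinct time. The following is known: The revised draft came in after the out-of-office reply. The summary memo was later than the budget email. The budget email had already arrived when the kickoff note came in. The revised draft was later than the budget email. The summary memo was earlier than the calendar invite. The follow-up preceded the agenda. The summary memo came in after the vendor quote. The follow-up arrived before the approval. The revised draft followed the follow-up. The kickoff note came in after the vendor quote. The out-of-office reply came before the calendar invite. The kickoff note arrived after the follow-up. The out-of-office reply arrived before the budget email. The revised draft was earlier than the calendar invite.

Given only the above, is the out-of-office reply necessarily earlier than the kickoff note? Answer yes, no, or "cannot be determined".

yes

Chain the constraints: the out-of-office reply → the budget email → the kickoff note. Each link is directly stated, so the out-of-office reply comes before the kickoff note.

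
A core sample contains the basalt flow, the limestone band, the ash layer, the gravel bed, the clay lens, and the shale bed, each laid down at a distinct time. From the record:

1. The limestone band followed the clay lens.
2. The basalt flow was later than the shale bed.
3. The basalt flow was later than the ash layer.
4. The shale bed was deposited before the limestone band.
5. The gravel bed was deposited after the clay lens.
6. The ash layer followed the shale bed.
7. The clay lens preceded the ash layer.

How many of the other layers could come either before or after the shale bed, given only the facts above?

2

Forced after the shale bed: the ash layer, the basalt flow, and the limestone band.
That leaves the clay lens and the gravel bed with no forced order relative to the shale bed — 2.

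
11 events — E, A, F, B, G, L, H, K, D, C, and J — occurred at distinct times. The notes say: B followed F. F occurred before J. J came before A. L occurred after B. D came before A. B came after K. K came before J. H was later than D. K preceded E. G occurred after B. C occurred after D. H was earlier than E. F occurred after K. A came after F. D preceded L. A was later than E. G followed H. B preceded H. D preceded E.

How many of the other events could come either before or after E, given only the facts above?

Forced before E: B, D, F, H, and K; forced after E: A.
That leaves C, G, J, and L with no forced order relative to E — 4.

4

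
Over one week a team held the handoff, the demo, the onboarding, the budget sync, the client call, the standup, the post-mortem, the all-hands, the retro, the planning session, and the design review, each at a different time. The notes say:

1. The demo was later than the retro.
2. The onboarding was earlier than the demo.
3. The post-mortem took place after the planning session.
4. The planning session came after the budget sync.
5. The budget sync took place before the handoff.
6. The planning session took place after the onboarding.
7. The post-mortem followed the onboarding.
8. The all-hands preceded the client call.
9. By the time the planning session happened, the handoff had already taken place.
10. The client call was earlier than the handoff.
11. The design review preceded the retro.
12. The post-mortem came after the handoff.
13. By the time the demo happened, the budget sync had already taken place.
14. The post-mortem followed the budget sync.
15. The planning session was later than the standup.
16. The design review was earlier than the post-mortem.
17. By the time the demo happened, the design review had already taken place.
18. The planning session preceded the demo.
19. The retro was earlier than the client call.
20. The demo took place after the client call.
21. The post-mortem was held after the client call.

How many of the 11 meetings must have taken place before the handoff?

Directly stated before the handoff: the budget sync and the client call.
The all-hands reaches the handoff via the all-hands → the client call → the handoff.
The design review reaches the handoff via the design review → the retro → the client call → the handoff.
The retro reaches the handoff via the retro → the client call → the handoff.
No chain forces the post-mortem (or any of the others) ahead of the handoff.
That's the all-hands, the budget sync, the client call, the design review, and the retro — 5 in all.

5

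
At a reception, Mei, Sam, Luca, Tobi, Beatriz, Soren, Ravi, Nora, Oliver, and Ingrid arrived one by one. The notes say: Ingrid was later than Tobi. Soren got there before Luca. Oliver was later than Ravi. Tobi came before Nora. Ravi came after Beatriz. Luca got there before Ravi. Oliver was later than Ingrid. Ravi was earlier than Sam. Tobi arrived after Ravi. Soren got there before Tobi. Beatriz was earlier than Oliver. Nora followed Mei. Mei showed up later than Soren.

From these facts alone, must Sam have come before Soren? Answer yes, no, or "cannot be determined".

no

Tracing the constraints gives Soren → Luca → Ravi → Sam, so Soren must come before Sam.
That means Sam cannot be before Soren.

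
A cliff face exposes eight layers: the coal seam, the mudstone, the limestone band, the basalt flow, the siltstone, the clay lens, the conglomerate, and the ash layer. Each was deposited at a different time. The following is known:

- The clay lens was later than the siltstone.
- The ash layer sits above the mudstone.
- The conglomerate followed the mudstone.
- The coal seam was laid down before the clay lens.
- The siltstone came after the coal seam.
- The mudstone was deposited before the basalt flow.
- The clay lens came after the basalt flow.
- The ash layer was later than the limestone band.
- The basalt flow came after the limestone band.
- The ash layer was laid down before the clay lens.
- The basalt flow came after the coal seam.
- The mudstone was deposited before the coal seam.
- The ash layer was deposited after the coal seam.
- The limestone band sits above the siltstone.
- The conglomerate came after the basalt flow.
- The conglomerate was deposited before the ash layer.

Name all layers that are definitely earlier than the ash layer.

Directly stated before the ash layer: the coal seam, the conglomerate, the limestone band, and the mudstone.
The basalt flow reaches the ash layer via the basalt flow → the conglomerate → the ash layer.
The siltstone reaches the ash layer via the siltstone → the limestone band → the ash layer.
No chain forces the clay lens ahead of the ash layer.

the basalt flow, the coal seam, the conglomerate, the limestone band, the mudstone, the siltstone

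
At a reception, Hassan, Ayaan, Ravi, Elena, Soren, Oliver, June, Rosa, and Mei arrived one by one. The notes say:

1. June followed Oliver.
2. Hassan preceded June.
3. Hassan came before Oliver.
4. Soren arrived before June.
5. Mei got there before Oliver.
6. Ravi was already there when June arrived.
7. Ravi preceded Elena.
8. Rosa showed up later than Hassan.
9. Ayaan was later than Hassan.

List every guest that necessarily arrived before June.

Hassan, Mei, Oliver, Ravi, Soren

Directly stated before June: Hassan, Oliver, Ravi, and Soren.
Mei reaches June via Mei → Oliver → June.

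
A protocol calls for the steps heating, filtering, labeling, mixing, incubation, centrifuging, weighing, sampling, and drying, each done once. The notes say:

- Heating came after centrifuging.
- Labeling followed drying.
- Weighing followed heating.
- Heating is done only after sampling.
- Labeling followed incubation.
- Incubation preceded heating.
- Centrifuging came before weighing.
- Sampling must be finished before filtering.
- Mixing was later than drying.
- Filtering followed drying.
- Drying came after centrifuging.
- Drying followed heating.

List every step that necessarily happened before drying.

centrifuging, heating, incubation, sampling

Directly stated before drying: centrifuging and heating.
Incubation reaches drying via incubation → heating → drying.
Sampling reaches drying via sampling → heating → drying.
No chain forces weighing (or any of the others) ahead of drying.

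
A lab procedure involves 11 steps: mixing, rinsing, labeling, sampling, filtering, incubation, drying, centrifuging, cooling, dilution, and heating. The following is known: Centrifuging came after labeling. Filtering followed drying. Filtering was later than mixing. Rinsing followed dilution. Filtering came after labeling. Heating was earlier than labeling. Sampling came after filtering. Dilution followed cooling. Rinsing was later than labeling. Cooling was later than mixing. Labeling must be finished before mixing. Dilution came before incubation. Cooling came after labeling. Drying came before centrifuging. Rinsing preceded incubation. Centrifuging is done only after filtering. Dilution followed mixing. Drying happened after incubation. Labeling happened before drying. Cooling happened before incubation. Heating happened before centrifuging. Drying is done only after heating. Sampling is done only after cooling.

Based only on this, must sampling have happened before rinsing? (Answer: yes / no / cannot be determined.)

no

Tracing the constraints gives rinsing → incubation → drying → filtering → sampling, so rinsing must come before sampling.
That means sampling cannot be before rinsing.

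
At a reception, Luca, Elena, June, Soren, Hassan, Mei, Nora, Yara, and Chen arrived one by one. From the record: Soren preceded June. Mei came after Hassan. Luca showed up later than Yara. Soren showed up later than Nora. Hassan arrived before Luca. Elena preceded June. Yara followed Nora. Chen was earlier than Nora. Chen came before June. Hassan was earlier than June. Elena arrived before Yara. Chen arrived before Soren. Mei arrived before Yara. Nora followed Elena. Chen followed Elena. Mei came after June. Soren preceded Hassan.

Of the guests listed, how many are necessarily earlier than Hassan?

Directly stated before Hassan: Soren.
Chen reaches Hassan via Chen → Soren → Hassan.
Elena reaches Hassan via Elena → Nora → Soren → Hassan.
Nora reaches Hassan via Nora → Soren → Hassan.
No chain forces Mei (or any of the others) ahead of Hassan.
That's Chen, Elena, Nora, and Soren — 4 in all.

4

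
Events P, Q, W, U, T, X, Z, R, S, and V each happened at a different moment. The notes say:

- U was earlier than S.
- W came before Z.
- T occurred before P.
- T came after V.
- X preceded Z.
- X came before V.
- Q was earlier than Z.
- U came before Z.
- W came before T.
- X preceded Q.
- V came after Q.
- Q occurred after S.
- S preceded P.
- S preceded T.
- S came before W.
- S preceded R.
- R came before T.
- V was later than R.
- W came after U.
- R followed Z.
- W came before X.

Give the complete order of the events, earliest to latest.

The constraints fix every adjacent pair, so only one ordering works:
U → S → W → X → Q → Z → R → V → T → P.

U, S, W, X, Q, Z, R, V, T, P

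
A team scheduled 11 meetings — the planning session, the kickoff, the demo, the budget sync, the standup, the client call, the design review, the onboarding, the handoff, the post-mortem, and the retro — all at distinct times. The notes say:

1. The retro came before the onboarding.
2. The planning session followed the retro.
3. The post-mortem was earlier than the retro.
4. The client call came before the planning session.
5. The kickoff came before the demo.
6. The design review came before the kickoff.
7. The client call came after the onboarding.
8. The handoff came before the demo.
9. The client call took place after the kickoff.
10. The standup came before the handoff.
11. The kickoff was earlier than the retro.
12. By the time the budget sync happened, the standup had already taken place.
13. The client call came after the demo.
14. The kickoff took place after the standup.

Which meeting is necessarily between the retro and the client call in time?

Tracing the constraints gives the retro → the onboarding → the client call, so the onboarding sits after the retro and before the client call.
No other meeting is forced both after the retro and before the client call.

the onboarding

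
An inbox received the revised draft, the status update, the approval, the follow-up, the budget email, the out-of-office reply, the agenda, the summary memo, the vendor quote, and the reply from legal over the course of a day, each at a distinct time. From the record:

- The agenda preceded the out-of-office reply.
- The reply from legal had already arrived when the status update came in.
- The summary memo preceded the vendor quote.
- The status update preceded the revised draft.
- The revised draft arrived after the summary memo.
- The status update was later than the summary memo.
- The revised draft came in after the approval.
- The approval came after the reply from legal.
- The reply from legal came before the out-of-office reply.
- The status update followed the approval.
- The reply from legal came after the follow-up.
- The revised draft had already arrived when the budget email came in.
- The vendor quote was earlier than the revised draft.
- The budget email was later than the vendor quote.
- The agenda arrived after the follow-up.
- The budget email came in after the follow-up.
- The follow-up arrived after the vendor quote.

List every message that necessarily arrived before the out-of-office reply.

Directly stated before the out-of-office reply: the agenda and the reply from legal.
The follow-up reaches the out-of-office reply via the follow-up → the reply from legal → the out-of-office reply.
The summary memo reaches the out-of-office reply via the summary memo → the vendor quote → the follow-up → the reply from legal → the out-of-office reply.
The vendor quote reaches the out-of-office reply via the vendor quote → the follow-up → the reply from legal → the out-of-office reply.
No chain forces the revised draft (or any of the others) ahead of the out-of-office reply.

the agenda, the follow-up, the reply from legal, the summary memo, the vendor quote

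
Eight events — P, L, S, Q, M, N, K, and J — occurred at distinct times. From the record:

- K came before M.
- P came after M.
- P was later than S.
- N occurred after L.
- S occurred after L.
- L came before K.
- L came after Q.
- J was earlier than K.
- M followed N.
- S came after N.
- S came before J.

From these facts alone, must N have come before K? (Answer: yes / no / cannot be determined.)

Chain the constraints: N → S → J → K. Each link is directly stated, so N comes before K.

yes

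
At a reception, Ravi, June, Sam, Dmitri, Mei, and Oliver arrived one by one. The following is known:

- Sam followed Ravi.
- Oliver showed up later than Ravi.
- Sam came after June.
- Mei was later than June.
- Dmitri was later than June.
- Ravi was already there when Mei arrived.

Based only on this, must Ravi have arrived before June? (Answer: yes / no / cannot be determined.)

No chain of stated constraints runs from Ravi to June, and none runs from June to Ravi either.
So the relative order of Ravi and June is not fixed by the given facts.

cannot be determined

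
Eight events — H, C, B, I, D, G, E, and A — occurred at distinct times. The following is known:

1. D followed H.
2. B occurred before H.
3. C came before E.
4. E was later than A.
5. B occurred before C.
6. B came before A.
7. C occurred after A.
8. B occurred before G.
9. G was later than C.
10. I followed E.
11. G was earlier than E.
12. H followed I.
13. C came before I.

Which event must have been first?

B has a chain of constraints placing it before every other event, so B must be first.

B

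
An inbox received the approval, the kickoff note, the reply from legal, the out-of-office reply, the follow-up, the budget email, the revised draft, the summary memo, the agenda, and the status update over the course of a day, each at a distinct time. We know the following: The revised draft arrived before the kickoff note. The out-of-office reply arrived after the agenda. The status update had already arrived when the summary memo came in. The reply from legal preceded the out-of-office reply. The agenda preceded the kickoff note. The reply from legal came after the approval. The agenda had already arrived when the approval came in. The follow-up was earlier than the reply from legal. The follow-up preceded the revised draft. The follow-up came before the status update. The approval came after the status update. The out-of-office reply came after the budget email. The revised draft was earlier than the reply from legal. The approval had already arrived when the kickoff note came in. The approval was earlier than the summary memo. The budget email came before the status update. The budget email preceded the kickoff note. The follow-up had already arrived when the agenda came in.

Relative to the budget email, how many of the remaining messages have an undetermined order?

Forced after the budget email: the approval, the kickoff note, the out-of-office reply, the reply from legal, the status update, and the summary memo.
That leaves the agenda, the follow-up, and the revised draft with no forced order relative to the budget email — 3.

3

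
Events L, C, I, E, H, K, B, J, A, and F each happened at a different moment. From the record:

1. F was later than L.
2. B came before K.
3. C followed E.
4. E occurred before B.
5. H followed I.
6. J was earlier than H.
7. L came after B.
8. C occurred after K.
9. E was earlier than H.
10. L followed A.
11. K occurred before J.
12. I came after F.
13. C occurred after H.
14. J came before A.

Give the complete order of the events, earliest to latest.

E, B, K, J, A, L, F, I, H, C

The constraints fix every adjacent pair, so only one ordering works:
E → B → K → J → A → L → F → I → H → C.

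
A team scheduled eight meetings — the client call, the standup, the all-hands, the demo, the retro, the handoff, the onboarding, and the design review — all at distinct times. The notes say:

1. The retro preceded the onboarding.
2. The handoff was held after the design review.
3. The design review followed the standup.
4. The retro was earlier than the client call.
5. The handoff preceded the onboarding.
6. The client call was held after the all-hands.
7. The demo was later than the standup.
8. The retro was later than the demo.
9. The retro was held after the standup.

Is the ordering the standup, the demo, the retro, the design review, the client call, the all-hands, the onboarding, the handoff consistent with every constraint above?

no

The constraints require the all-hands before the client call, but in the proposed sequence the client call appears ahead of the all-hands. That one violation is enough.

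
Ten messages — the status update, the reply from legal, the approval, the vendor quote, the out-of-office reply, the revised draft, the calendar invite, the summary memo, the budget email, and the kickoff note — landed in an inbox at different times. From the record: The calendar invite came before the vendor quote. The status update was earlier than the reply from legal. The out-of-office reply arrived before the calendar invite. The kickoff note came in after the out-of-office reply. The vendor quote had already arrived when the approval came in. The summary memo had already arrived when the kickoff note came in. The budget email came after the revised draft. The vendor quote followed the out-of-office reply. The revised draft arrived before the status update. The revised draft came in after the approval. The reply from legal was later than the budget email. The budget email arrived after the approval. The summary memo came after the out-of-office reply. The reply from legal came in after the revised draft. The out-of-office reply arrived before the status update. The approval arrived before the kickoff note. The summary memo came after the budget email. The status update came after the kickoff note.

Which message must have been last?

the reply from legal

Every other message has a chain of constraints placing it before the reply from legal, so the reply from legal is last.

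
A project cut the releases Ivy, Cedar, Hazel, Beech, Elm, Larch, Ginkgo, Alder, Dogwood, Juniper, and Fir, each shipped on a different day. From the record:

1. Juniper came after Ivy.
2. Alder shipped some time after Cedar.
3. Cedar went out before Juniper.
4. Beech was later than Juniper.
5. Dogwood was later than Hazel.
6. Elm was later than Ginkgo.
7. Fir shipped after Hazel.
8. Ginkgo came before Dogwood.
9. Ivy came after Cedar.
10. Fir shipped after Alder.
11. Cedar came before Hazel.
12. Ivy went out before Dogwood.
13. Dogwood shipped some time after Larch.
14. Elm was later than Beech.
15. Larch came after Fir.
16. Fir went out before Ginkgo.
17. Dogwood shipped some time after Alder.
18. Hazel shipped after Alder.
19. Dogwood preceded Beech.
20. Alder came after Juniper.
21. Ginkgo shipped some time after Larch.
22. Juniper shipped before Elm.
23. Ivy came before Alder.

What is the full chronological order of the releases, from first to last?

Cedar, Ivy, Juniper, Alder, Hazel, Fir, Larch, Ginkgo, Dogwood, Beech, Elm

The constraints fix every adjacent pair, so only one ordering works:
Cedar → Ivy → Juniper → Alder → Hazel → Fir → Larch → Ginkgo → Dogwood → Beech → Elm.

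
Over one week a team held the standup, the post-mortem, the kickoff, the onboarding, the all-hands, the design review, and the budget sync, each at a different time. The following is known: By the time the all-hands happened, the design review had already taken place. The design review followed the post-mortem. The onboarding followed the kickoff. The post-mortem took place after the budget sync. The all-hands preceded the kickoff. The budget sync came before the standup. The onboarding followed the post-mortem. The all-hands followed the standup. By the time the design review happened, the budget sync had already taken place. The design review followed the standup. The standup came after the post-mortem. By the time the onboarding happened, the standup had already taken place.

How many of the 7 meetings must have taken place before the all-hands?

4

Directly stated before the all-hands: the design review and the standup.
The budget sync reaches the all-hands via the budget sync → the design review → the all-hands.
The post-mortem reaches the all-hands via the post-mortem → the standup → the all-hands.
That's the budget sync, the design review, the post-mortem, and the standup — 4 in all.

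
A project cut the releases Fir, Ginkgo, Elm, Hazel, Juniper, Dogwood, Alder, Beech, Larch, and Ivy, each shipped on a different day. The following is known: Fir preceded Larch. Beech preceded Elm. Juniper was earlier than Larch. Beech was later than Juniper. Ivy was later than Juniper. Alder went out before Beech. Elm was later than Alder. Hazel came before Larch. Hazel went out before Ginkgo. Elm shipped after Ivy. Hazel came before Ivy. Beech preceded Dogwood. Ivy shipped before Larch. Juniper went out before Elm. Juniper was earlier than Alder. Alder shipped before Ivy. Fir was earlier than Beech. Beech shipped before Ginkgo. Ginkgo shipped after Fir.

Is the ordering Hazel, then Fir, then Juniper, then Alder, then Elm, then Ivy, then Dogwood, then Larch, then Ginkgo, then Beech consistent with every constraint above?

The constraints require Beech before Ginkgo, but in the proposed sequence Ginkgo appears ahead of Beech. That one violation is enough.

no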